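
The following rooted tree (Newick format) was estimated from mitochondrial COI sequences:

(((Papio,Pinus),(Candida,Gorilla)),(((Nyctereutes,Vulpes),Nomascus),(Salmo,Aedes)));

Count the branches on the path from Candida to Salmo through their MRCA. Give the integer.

6

The MRCA of Candida and Salmo is the root of the tree.
From Candida up to that node: 3 branches. From Salmo up to the same node: 3 branches. Total: 3 + 3 = 6.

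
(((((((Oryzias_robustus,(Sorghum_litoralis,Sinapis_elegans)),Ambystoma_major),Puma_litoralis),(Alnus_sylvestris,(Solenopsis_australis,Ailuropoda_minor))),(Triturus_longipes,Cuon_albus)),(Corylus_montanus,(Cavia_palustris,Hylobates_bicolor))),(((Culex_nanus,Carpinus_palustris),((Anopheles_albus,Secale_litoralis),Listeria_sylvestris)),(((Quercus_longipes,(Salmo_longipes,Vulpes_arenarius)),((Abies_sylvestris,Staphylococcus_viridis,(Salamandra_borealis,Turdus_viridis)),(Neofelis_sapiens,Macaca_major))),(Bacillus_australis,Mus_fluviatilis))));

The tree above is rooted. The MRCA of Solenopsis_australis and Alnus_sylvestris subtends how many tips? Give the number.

The MRCA of Solenopsis_australis and Alnus_sylvestris is the node subtending (Alnus_sylvestris,(Solenopsis_australis,Ailuropoda_minor)).
That clade contains 3 terminal taxa: Ailuropoda_minor, Alnus_sylvestris, Solenopsis_australis.

3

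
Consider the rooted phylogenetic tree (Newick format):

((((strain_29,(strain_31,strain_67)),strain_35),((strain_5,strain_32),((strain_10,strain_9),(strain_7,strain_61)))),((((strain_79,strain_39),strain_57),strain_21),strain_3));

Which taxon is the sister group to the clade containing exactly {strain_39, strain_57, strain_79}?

strain_21

The clade containing exactly {strain_39, strain_57, strain_79} attaches to the tree at the node subtending (((strain_79,strain_39),strain_57),strain_21).
The other lineage descending from that same node — the sister group — is the single tip strain_21.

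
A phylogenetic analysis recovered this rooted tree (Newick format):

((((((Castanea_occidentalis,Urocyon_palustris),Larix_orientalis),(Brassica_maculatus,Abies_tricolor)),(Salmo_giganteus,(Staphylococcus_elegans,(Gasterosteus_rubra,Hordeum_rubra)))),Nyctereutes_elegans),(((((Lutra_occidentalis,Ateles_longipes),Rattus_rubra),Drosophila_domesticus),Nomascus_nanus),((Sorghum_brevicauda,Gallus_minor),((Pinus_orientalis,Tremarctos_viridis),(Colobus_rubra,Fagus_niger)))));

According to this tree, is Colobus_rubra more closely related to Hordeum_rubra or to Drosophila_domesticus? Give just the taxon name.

The MRCA of Colobus_rubra and Drosophila_domesticus subtends (((((Lutra_occidentalis,Ateles_longipes),Rattus_rubra),Drosophila_domesticus),Nomascus_nanus),((Sorghum_brevicauda,Gallus_minor),((Pinus_orientalis,Tremarctos_viridis),(Colobus_rubra,Fagus_niger)))) (11 taxa).
The MRCA of Colobus_rubra and Hordeum_rubra is the root, subtending the entire tree (21 taxa).
The first is nested inside the second, so Colobus_rubra shares a more recent common ancestor with Drosophila_domesticus.

Drosophila_domesticus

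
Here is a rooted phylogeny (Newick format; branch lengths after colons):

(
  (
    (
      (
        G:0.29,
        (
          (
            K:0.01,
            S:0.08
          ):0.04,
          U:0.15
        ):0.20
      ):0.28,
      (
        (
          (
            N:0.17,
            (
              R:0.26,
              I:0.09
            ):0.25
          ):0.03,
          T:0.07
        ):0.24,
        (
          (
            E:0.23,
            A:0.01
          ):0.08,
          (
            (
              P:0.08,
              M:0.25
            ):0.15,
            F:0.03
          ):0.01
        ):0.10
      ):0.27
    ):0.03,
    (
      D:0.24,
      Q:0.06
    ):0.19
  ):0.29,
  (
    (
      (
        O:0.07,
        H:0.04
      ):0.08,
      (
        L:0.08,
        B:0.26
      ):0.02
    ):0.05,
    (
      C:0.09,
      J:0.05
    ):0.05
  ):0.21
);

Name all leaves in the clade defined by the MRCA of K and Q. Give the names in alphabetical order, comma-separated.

A, D, E, F, G, I, K, M, N, P, Q, R, S, T, U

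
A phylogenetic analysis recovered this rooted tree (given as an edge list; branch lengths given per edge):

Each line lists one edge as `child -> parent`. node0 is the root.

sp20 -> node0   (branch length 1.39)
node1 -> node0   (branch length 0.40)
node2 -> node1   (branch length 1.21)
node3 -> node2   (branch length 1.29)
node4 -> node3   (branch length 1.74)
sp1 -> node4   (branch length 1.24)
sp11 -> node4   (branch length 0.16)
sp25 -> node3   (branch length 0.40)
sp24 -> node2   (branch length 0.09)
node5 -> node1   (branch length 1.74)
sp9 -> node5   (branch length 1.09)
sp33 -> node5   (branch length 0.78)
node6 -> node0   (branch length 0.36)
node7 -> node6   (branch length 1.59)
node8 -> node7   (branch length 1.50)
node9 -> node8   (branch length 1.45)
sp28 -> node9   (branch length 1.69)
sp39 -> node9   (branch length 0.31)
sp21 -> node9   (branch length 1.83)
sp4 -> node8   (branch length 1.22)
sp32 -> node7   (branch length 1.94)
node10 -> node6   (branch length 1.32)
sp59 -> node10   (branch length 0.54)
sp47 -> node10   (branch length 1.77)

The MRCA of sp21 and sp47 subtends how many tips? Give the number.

The MRCA of sp21 and sp47 is the node subtending ((((sp28,sp39,sp21),sp4),sp32),(sp59,sp47)).
That clade contains 7 terminal taxa: sp21, sp28, sp32, sp39, sp4, sp47, sp59.

7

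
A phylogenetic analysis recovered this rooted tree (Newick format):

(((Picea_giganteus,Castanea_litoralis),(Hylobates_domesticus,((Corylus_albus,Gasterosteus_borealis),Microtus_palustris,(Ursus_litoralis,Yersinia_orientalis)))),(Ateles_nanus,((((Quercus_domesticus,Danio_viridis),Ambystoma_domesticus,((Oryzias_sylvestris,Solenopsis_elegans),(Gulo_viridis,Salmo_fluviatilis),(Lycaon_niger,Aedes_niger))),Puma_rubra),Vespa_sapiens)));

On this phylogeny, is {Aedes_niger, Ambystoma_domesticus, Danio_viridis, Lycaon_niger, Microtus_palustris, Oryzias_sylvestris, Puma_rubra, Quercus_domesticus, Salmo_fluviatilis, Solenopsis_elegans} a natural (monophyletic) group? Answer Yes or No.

No

The MRCA of the listed taxa is the root, so the smallest clade containing them is the whole tree.
That clade also contains Ateles_nanus, Castanea_litoralis, Corylus_albus, Gasterosteus_borealis, Gulo_viridis, Hylobates_domesticus, Picea_giganteus, Ursus_litoralis, Vespa_sapiens, Yersinia_orientalis, which are not in the proposed group, so the group is not monophyletic.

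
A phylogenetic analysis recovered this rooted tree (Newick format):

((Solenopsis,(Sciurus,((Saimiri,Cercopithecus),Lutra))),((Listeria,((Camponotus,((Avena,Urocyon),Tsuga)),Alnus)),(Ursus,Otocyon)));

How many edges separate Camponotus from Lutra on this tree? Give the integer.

9

The MRCA of Camponotus and Lutra is the root of the tree.
From Camponotus up to that node: 5 branches. From Lutra up to the same node: 4 branches. Total: 5 + 4 = 9.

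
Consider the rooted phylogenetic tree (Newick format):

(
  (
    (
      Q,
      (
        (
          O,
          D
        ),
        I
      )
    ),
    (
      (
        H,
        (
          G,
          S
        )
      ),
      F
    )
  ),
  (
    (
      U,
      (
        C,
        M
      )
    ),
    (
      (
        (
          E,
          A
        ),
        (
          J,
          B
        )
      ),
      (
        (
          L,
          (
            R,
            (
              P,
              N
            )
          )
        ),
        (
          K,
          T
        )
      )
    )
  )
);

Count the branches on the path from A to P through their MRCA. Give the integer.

8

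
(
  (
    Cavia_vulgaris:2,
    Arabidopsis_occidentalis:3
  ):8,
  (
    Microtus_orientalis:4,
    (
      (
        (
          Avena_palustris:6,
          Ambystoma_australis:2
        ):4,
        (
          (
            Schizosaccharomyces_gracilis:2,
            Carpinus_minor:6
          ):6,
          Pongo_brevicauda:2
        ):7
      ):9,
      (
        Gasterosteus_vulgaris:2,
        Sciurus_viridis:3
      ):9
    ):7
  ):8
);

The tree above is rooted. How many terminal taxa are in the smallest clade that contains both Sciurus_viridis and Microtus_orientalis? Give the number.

8

The MRCA of Sciurus_viridis and Microtus_orientalis is the node subtending (Microtus_orientalis,(((Avena_palustris,Ambystoma_australis),((Schizosaccharomyces_gracilis,Carpinus_minor),Pongo_brevicauda)),(Gasterosteus_vulgaris,Sciurus_viridis))).
That clade contains 8 terminal taxa: Ambystoma_australis, Avena_palustris, Carpinus_minor, Gasterosteus_vulgaris, Microtus_orientalis, Pongo_brevicauda, Schizosaccharomyces_gracilis, Sciurus_viridis.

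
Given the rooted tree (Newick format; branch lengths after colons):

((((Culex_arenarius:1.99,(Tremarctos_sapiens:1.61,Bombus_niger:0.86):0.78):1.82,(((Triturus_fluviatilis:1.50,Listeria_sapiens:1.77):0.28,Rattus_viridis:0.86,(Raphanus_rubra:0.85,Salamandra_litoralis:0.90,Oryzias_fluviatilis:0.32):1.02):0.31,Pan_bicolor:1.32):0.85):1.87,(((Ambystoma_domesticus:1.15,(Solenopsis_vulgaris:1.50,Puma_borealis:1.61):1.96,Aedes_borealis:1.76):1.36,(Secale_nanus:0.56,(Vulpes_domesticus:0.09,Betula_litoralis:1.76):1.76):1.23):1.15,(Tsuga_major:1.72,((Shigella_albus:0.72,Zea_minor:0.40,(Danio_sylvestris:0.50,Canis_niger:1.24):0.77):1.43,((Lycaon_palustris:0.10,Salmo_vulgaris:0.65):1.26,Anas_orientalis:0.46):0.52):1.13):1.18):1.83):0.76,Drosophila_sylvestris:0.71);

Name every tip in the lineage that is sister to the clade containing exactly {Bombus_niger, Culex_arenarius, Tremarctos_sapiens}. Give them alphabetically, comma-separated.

The clade containing exactly {Bombus_niger, Culex_arenarius, Tremarctos_sapiens} attaches to the tree at the node subtending ((Culex_arenarius,(Tremarctos_sapiens,Bombus_niger)),(((Triturus_fluviatilis,Listeria_sapiens),Rattus_viridis,(Raphanus_rubra,Salamandra_litoralis,Oryzias_fluviatilis)),Pan_bicolor)).
The other lineage descending from that same node — the sister group — is (((Triturus_fluviatilis,Listeria_sapiens),Rattus_viridis,(Raphanus_rubra,Salamandra_litoralis,Oryzias_fluviatilis)),Pan_bicolor); its 7 tips in alphabetical order are the answer.

Listeria_sapiens, Oryzias_fluviatilis, Pan_bicolor, Raphanus_rubra, Rattus_viridis, Salamandra_litoralis, Triturus_fluviatilis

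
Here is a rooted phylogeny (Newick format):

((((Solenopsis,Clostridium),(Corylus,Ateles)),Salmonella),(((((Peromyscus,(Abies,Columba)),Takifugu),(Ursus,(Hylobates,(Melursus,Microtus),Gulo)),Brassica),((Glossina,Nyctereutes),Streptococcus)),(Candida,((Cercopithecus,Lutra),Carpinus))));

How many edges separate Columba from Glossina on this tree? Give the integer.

8

The MRCA of Columba and Glossina is the node subtending ((((Peromyscus,(Abies,Columba)),Takifugu),(Ursus,(Hylobates,(Melursus,Microtus),Gulo)),Brassica),((Glossina,Nyctereutes),Streptococcus)).
From Columba up to that node: 5 branches. From Glossina up to the same node: 3 branches. Total: 5 + 3 = 8.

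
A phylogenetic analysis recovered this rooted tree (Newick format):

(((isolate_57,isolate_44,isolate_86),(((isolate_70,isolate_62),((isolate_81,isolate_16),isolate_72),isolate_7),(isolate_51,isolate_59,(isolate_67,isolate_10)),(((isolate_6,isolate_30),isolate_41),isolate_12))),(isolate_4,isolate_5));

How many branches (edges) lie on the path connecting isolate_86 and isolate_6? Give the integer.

7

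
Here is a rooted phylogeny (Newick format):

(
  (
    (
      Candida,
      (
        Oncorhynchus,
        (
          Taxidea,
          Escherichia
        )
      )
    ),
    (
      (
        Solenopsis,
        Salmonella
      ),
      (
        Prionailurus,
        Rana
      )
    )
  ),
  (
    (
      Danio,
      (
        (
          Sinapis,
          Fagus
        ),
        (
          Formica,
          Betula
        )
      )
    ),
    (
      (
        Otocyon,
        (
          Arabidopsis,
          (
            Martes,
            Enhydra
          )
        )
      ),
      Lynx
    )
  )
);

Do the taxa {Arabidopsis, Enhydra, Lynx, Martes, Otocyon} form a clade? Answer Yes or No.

The most recent common ancestor of these taxa subtends ((Otocyon,(Arabidopsis,(Martes,Enhydra))),Lynx).
That clade has exactly 5 tips — every listed taxon and nothing else — so the group is monophyletic.

Yes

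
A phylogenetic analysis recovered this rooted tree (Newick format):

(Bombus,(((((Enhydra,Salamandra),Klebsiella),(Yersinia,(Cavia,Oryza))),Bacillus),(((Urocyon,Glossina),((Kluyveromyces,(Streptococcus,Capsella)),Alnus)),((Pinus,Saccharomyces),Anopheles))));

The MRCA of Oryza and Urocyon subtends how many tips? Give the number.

16

The MRCA of Oryza and Urocyon is the node subtending (((((Enhydra,Salamandra),Klebsiella),(Yersinia,(Cavia,Oryza))),Bacillus),(((Urocyon,Glossina),((Kluyveromyces,(Streptococcus,Capsella)),Alnus)),((Pinus,Saccharomyces),Anopheles))).
That clade contains 16 terminal taxa: Alnus, Anopheles, Bacillus, Capsella, Cavia, Enhydra, Glossina, Klebsiella, Kluyveromyces, Oryza, Pinus, Saccharomyces, Salamandra, Streptococcus, Urocyon, Yersinia.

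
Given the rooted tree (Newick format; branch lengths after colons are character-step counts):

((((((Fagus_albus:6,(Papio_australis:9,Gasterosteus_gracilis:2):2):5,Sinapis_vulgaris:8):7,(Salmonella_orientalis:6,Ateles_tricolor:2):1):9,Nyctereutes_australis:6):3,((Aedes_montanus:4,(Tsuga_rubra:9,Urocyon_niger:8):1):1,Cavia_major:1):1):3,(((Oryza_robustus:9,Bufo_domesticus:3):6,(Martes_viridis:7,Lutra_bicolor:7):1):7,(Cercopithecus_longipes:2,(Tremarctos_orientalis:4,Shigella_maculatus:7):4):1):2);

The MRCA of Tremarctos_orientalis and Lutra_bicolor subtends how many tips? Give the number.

The MRCA of Tremarctos_orientalis and Lutra_bicolor is the node subtending (((Oryza_robustus,Bufo_domesticus),(Martes_viridis,Lutra_bicolor)),(Cercopithecus_longipes,(Tremarctos_orientalis,Shigella_maculatus))).
That clade contains 7 terminal taxa: Bufo_domesticus, Cercopithecus_longipes, Lutra_bicolor, Martes_viridis, Oryza_robustus, Shigella_maculatus, Tremarctos_orientalis.

7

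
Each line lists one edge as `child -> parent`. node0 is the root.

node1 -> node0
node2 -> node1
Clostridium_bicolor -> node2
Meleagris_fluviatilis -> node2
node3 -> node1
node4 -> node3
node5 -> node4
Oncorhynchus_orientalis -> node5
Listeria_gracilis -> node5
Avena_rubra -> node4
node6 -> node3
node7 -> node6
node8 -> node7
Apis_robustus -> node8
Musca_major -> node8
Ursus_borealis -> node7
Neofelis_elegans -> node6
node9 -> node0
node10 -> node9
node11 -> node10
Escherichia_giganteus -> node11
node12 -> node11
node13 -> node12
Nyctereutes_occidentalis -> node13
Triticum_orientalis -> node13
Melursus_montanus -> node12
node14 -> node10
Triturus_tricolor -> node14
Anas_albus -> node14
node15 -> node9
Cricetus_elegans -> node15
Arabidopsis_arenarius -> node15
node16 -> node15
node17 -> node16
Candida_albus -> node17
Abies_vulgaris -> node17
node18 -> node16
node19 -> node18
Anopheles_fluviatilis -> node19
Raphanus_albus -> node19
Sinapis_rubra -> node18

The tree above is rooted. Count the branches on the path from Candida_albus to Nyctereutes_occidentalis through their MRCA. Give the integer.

The MRCA of Candida_albus and Nyctereutes_occidentalis is the node subtending (((Escherichia_giganteus,((Nyctereutes_occidentalis,Triticum_orientalis),Melursus_montanus)),(Triturus_tricolor,Anas_albus)),(Cricetus_elegans,Arabidopsis_arenarius,((Candida_albus,Abies_vulgaris),((Anopheles_fluviatilis,Raphanus_albus),Sinapis_rubra)))).
From Candida_albus up to that node: 4 branches. From Nyctereutes_occidentalis up to the same node: 5 branches. Total: 4 + 5 = 9.

9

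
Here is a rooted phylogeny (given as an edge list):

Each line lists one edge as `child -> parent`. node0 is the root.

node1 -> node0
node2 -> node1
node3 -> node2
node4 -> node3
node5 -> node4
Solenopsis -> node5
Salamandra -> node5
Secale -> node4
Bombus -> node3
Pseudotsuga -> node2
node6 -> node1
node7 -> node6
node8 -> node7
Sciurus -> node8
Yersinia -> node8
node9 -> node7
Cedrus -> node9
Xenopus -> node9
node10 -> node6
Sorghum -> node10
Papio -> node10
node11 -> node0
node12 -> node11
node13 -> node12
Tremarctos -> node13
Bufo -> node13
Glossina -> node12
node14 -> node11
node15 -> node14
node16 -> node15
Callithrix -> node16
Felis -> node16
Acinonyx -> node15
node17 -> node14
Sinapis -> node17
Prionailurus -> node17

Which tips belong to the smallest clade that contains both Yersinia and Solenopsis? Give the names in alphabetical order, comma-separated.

Tracing Yersinia: it sits inside (Sciurus,Yersinia).
Tracing Solenopsis: it sits inside (Solenopsis,Salamandra).
The smallest clade enclosing both is (((((Solenopsis,Salamandra),Secale),Bombus),Pseudotsuga),(((Sciurus,Yersinia),(Cedrus,Xenopus)),(Sorghum,Papio))); the answer is its 11 terminal taxa in alphabetical order.

Bombus, Cedrus, Papio, Pseudotsuga, Salamandra, Sciurus, Secale, Solenopsis, Sorghum, Xenopus, Yersinia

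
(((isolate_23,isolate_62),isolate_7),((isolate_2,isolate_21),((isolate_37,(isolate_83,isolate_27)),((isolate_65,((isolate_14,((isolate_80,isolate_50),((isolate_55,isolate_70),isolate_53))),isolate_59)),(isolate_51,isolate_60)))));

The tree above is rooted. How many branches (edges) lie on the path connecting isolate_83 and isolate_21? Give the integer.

6

The MRCA of isolate_83 and isolate_21 is the node subtending ((isolate_2,isolate_21),((isolate_37,(isolate_83,isolate_27)),((isolate_65,((isolate_14,((isolate_80,isolate_50),((isolate_55,isolate_70),isolate_53))),isolate_59)),(isolate_51,isolate_60)))).
From isolate_83 up to that node: 4 branches. From isolate_21 up to the same node: 2 branches. Total: 4 + 2 = 6.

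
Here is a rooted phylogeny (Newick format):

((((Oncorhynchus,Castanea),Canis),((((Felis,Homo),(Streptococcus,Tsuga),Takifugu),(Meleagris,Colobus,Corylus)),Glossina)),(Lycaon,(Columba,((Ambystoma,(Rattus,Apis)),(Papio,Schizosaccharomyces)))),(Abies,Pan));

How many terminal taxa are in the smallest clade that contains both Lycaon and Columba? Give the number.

The MRCA of Lycaon and Columba is the node subtending (Lycaon,(Columba,((Ambystoma,(Rattus,Apis)),(Papio,Schizosaccharomyces)))).
That clade contains 7 terminal taxa: Ambystoma, Apis, Columba, Lycaon, Papio, Rattus, Schizosaccharomyces.

7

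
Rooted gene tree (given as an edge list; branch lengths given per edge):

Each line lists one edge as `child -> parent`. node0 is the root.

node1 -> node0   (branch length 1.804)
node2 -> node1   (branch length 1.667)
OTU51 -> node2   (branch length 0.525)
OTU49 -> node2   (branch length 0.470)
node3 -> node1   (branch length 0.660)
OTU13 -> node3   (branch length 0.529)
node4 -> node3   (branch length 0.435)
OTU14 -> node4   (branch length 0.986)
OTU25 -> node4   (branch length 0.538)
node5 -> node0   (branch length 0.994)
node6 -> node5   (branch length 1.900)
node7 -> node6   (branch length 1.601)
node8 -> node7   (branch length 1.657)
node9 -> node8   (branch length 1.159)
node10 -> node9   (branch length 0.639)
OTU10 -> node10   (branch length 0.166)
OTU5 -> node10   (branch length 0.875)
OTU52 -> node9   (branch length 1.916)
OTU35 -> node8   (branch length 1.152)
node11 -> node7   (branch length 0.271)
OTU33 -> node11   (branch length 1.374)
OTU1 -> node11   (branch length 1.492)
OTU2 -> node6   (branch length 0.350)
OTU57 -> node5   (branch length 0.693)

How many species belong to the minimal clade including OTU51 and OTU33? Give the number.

13

The MRCA of OTU51 and OTU33 is the root, so the clade is the entire tree.
That clade contains 13 terminal taxa: OTU1, OTU10, OTU13, OTU14, OTU2, OTU25, OTU33, OTU35, OTU49, OTU5, OTU51, OTU52, OTU57.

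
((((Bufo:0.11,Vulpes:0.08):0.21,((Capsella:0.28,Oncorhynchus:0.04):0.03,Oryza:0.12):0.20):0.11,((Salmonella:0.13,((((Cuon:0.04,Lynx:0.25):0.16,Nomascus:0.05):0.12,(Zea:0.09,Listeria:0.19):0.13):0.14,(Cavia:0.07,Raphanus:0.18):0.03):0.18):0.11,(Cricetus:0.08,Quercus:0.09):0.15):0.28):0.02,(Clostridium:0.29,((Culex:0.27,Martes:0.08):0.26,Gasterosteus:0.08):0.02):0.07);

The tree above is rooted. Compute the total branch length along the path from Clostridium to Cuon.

1.41

The path runs Clostridium → … → MRCA → … → Cuon; the MRCA is the root of the tree.
Branch lengths along that path: 0.29 + 0.07 + 0.02 + 0.28 + 0.11 + 0.18 + 0.14 + 0.12 + 0.16 + 0.04 = 1.41.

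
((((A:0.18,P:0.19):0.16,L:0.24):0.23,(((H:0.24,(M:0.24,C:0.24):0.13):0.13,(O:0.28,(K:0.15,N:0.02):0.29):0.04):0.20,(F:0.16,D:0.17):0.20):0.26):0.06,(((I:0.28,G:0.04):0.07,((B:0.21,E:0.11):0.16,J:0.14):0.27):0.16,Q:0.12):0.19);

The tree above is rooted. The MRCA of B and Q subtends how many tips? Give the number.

6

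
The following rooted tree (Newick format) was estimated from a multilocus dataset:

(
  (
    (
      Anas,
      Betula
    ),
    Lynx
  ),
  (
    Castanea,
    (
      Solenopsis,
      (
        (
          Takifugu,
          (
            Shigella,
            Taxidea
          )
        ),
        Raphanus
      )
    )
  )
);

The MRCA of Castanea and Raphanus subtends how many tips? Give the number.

6

The MRCA of Castanea and Raphanus is the node subtending (Castanea,(Solenopsis,((Takifugu,(Shigella,Taxidea)),Raphanus))).
That clade contains 6 terminal taxa: Castanea, Raphanus, Shigella, Solenopsis, Takifugu, Taxidea.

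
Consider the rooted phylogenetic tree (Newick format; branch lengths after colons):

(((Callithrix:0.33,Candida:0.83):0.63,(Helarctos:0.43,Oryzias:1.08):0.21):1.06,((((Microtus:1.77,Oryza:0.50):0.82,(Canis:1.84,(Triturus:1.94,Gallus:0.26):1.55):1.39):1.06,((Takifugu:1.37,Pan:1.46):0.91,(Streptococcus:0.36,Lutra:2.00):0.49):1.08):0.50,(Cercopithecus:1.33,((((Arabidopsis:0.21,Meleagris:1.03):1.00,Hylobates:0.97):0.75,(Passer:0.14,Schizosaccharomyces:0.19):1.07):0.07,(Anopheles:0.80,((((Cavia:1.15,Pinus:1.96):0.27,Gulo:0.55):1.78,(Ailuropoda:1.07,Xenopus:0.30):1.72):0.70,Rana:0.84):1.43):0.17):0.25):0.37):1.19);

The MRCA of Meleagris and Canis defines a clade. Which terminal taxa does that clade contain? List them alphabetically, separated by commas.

Tracing Meleagris: it sits inside (Arabidopsis,Meleagris).
Tracing Canis: it sits inside (Canis,(Triturus,Gallus)).
The smallest clade enclosing both is ((((Microtus,Oryza),(Canis,(Triturus,Gallus))),((Takifugu,Pan),(Streptococcus,Lutra))),(Cercopithecus,((((Arabidopsis,Meleagris),Hylobates),(Passer,Schizosaccharomyces)),(Anopheles,((((Cavia,Pinus),Gulo),(Ailuropoda,Xenopus)),Rana))))); the answer is its 22 terminal taxa in alphabetical order.

Ailuropoda, Anopheles, Arabidopsis, Canis, Cavia, Cercopithecus, Gallus, Gulo, Hylobates, Lutra, Meleagris, Microtus, Oryza, Pan, Passer, Pinus, Rana, Schizosaccharomyces, Streptococcus, Takifugu, Triturus, Xenopus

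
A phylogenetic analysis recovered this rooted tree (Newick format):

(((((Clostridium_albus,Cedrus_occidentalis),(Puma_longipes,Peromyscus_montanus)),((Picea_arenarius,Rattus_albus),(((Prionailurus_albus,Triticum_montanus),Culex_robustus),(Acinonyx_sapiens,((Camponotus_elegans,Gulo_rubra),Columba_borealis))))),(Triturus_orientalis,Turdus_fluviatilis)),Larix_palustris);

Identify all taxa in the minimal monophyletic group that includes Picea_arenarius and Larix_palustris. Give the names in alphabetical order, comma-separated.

Tracing Picea_arenarius: it sits inside (Picea_arenarius,Rattus_albus).
Tracing Larix_palustris: it attaches directly to the root.
The smallest clade enclosing both is the whole tree (their MRCA is the root), so the answer is all 16 tips in alphabetical order.

Acinonyx_sapiens, Camponotus_elegans, Cedrus_occidentalis, Clostridium_albus, Columba_borealis, Culex_robustus, Gulo_rubra, Larix_palustris, Peromyscus_montanus, Picea_arenarius, Prionailurus_albus, Puma_longipes, Rattus_albus, Triticum_montanus, Triturus_orientalis, Turdus_fluviatilis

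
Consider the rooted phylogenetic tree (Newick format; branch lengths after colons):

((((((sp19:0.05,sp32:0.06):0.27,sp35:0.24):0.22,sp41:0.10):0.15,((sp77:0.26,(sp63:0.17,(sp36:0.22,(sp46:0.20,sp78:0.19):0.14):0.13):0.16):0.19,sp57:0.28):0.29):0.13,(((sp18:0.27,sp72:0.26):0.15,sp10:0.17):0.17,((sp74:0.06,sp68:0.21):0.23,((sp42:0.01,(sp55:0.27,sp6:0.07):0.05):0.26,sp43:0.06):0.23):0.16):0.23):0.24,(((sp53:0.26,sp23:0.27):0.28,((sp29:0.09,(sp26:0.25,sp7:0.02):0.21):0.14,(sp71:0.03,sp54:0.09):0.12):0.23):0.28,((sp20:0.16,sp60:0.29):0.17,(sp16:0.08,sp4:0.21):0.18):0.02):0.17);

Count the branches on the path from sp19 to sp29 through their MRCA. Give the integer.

11

The MRCA of sp19 and sp29 is the root of the tree.
From sp19 up to that node: 6 branches. From sp29 up to the same node: 5 branches. Total: 6 + 5 = 11.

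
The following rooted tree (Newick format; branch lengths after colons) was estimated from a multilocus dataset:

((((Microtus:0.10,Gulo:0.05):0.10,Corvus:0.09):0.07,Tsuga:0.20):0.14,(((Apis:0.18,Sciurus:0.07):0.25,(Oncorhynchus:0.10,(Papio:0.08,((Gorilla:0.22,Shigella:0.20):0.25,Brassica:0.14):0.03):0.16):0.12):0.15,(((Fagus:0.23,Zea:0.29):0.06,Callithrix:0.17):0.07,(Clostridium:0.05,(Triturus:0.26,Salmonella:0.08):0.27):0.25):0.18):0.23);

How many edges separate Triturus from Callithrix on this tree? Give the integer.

The MRCA of Triturus and Callithrix is the node subtending (((Fagus,Zea),Callithrix),(Clostridium,(Triturus,Salmonella))).
From Triturus up to that node: 3 branches. From Callithrix up to the same node: 2 branches. Total: 3 + 2 = 5.

5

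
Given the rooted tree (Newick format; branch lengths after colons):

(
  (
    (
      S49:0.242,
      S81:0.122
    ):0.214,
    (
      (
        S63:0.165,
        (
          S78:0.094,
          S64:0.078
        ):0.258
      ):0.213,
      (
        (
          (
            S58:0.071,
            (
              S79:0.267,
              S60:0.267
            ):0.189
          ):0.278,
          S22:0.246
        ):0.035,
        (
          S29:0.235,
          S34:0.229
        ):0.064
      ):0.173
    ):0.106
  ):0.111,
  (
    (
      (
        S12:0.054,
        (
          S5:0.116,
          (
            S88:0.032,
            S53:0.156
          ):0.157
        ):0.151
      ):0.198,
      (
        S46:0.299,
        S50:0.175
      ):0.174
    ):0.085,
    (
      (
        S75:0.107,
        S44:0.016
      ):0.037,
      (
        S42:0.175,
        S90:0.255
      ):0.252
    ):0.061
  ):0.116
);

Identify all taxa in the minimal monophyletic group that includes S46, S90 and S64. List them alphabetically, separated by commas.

Tracing S46: it sits inside (S46,S50).
Tracing S90: it sits inside (S42,S90).
Tracing S64: it sits inside (S78,S64).
The smallest clade enclosing all 3 is the whole tree (their MRCA is the root), so the answer is all 21 tips in alphabetical order.

S12, S22, S29, S34, S42, S44, S46, S49, S5, S50, S53, S58, S60, S63, S64, S75, S78, S79, S81, S88, S90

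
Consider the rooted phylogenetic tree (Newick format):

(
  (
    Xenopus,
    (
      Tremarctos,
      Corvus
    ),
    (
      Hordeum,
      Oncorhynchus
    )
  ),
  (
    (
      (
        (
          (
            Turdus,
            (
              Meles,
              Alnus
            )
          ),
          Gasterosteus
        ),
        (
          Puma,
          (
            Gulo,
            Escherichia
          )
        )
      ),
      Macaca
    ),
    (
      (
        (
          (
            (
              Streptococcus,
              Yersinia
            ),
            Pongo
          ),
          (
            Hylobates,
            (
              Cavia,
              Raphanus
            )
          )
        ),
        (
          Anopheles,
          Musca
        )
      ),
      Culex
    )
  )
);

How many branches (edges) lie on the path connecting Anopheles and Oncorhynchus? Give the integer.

The MRCA of Anopheles and Oncorhynchus is the root of the tree.
From Anopheles up to that node: 5 branches. From Oncorhynchus up to the same node: 3 branches. Total: 5 + 3 = 8.

8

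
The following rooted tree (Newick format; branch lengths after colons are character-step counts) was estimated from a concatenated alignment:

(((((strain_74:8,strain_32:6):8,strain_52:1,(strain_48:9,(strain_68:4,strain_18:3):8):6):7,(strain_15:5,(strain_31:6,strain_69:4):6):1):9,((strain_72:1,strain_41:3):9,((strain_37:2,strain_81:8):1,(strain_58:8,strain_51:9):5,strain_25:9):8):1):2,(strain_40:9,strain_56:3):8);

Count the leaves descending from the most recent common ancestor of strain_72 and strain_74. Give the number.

The MRCA of strain_72 and strain_74 is the node subtending ((((strain_74,strain_32),strain_52,(strain_48,(strain_68,strain_18))),(strain_15,(strain_31,strain_69))),((strain_72,strain_41),((strain_37,strain_81),(strain_58,strain_51),strain_25))).
That clade contains 16 terminal taxa: strain_15, strain_18, strain_25, strain_31, strain_32, strain_37, strain_41, strain_48, strain_51, strain_52, strain_58, strain_68, strain_69, strain_72, strain_74, strain_81.

16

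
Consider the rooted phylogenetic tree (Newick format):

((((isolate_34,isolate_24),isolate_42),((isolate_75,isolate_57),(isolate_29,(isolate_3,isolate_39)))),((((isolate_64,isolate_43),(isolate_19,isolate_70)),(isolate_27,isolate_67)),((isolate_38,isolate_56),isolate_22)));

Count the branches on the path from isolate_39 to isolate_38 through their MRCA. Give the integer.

9

The MRCA of isolate_39 and isolate_38 is the root of the tree.
From isolate_39 up to that node: 5 branches. From isolate_38 up to the same node: 4 branches. Total: 5 + 4 = 9.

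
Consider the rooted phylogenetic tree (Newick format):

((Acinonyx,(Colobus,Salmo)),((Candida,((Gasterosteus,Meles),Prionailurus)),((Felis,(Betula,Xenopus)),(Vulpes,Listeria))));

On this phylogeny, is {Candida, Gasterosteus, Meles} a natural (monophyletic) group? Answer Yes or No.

No

The MRCA of the listed taxa subtends (Candida,((Gasterosteus,Meles),Prionailurus)).
That clade also contains Prionailurus, which is not in the proposed group, so the group is not monophyletic.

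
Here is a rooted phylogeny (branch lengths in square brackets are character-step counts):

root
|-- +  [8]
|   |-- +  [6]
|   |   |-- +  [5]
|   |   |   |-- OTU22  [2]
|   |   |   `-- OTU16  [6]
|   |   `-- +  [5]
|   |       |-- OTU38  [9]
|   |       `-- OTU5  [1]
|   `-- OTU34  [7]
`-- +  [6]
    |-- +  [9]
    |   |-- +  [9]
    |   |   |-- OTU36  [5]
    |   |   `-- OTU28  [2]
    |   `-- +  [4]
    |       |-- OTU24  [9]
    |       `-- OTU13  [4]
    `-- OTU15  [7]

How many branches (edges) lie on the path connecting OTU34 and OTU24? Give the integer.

6

The MRCA of OTU34 and OTU24 is the root of the tree.
From OTU34 up to that node: 2 branches. From OTU24 up to the same node: 4 branches. Total: 2 + 4 = 6.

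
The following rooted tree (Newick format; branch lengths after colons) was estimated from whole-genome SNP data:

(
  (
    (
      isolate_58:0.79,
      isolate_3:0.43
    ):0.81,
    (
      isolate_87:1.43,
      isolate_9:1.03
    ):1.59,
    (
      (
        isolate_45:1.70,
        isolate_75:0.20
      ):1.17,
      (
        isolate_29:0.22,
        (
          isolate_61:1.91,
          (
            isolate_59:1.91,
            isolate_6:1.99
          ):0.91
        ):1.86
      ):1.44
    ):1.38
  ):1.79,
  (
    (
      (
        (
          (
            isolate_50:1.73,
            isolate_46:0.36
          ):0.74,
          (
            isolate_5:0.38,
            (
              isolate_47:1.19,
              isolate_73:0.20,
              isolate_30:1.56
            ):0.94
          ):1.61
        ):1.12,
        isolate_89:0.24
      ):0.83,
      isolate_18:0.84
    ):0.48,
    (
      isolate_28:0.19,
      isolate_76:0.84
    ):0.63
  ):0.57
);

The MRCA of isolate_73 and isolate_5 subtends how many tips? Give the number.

The MRCA of isolate_73 and isolate_5 is the node subtending (isolate_5,(isolate_47,isolate_73,isolate_30)).
That clade contains 4 terminal taxa: isolate_30, isolate_47, isolate_5, isolate_73.

4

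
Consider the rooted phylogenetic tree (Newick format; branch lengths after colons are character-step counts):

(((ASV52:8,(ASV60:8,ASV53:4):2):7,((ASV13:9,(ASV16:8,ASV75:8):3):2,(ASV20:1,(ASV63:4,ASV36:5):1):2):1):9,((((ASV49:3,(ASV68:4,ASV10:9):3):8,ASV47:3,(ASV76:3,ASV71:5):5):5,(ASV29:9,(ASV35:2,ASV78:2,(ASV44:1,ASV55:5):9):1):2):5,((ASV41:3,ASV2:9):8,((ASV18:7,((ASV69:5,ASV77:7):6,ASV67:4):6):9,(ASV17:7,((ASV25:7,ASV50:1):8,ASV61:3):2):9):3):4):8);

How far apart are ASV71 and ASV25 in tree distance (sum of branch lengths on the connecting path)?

53

The path runs ASV71 → … → MRCA → … → ASV25; the MRCA is the node subtending ((((ASV49,(ASV68,ASV10)),ASV47,(ASV76,ASV71)),(ASV29,(ASV35,ASV78,(ASV44,ASV55)))),((ASV41,ASV2),((ASV18,((ASV69,ASV77),ASV67)),(ASV17,((ASV25,ASV50),ASV61))))).
Branch lengths along that path: 5 + 5 + 5 + 5 + 4 + 3 + 9 + 2 + 8 + 7 = 53.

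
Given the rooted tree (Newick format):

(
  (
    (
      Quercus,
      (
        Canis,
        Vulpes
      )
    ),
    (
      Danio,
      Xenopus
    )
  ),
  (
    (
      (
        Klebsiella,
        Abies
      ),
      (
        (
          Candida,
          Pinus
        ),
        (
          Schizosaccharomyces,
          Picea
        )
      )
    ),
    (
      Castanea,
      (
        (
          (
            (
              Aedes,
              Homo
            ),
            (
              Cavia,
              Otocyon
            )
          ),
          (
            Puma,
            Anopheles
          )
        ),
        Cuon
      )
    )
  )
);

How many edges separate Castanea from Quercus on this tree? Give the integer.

6

The MRCA of Castanea and Quercus is the root of the tree.
From Castanea up to that node: 3 branches. From Quercus up to the same node: 3 branches. Total: 3 + 3 = 6.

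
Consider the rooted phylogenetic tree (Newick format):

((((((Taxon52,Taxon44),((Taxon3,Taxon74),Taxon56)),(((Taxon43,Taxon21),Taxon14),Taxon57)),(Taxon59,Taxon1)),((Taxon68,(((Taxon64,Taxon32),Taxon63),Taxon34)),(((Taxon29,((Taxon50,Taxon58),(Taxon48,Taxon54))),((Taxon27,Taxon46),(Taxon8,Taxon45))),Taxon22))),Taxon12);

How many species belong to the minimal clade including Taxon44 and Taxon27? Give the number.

26

The MRCA of Taxon44 and Taxon27 is the node subtending (((((Taxon52,Taxon44),((Taxon3,Taxon74),Taxon56)),(((Taxon43,Taxon21),Taxon14),Taxon57)),(Taxon59,Taxon1)),((Taxon68,(((Taxon64,Taxon32),Taxon63),Taxon34)),(((Taxon29,((Taxon50,Taxon58),(Taxon48,Taxon54))),((Taxon27,Taxon46),(Taxon8,Taxon45))),Taxon22))).
That clade contains 26 terminal taxa: Taxon1, Taxon14, Taxon21, Taxon22, Taxon27, Taxon29, Taxon3, Taxon32, Taxon34, Taxon43, Taxon44, Taxon45, Taxon46, Taxon48, Taxon50, Taxon52, Taxon54, Taxon56, Taxon57, Taxon58, Taxon59, Taxon63, Taxon64, Taxon68, Taxon74, Taxon8.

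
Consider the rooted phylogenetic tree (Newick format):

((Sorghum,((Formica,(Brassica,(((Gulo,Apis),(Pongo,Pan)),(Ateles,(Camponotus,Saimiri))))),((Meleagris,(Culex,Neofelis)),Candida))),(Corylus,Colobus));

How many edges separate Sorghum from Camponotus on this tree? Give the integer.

8

The MRCA of Sorghum and Camponotus is the node subtending (Sorghum,((Formica,(Brassica,(((Gulo,Apis),(Pongo,Pan)),(Ateles,(Camponotus,Saimiri))))),((Meleagris,(Culex,Neofelis)),Candida))).
From Sorghum up to that node: 1 branch. From Camponotus up to the same node: 7 branches. Total: 1 + 7 = 8.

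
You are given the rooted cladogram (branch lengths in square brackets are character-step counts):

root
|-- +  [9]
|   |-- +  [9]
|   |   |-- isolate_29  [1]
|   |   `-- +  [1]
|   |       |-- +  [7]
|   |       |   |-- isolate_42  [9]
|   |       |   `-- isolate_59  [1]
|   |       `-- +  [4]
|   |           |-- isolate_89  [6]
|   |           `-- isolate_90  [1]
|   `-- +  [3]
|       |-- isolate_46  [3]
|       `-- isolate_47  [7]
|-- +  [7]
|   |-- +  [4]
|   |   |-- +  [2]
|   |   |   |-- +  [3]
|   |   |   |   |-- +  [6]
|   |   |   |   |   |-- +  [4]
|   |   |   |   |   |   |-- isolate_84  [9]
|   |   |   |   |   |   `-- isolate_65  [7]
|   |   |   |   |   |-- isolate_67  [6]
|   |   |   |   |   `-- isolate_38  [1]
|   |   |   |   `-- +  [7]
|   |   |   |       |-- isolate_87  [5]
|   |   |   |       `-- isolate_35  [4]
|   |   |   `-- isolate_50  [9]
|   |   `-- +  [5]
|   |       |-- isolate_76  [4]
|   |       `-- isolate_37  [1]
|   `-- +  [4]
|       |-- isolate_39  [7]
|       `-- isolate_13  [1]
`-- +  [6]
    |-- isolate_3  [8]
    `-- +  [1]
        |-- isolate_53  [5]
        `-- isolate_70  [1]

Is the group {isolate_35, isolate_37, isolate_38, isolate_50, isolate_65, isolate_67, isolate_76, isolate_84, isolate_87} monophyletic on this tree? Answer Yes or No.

Yes

The most recent common ancestor of these taxa subtends (((((isolate_84,isolate_65),isolate_67,isolate_38),(isolate_87,isolate_35)),isolate_50),(isolate_76,isolate_37)).
That clade has exactly 9 tips — every listed taxon and nothing else — so the group is monophyletic.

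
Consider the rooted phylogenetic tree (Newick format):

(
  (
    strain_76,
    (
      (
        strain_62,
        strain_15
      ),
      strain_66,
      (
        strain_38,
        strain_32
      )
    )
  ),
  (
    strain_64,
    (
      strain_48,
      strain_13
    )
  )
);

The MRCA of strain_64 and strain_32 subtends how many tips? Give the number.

9

The MRCA of strain_64 and strain_32 is the root, so the clade is the entire tree.
That clade contains 9 terminal taxa: strain_13, strain_15, strain_32, strain_38, strain_48, strain_62, strain_64, strain_66, strain_76.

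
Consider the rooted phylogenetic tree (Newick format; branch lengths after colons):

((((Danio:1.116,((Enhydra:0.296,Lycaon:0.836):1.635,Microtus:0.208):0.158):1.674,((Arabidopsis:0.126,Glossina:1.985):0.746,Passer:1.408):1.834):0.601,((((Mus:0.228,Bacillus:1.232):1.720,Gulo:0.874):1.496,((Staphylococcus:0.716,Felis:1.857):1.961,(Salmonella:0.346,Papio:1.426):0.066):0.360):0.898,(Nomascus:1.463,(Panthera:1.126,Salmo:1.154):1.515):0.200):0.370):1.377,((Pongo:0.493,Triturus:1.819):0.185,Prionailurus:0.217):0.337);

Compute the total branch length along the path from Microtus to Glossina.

6.605

The path runs Microtus → … → MRCA → … → Glossina; the MRCA is the node subtending ((Danio,((Enhydra,Lycaon),Microtus)),((Arabidopsis,Glossina),Passer)).
Branch lengths along that path: 0.208 + 0.158 + 1.674 + 1.834 + 0.746 + 1.985 = 6.605.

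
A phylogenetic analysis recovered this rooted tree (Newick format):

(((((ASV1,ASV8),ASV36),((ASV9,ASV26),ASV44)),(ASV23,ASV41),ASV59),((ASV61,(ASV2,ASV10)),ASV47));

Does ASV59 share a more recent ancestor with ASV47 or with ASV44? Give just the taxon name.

The MRCA of ASV59 and ASV44 subtends ((((ASV1,ASV8),ASV36),((ASV9,ASV26),ASV44)),(ASV23,ASV41),ASV59) (9 taxa).
The MRCA of ASV59 and ASV47 is the root, subtending the entire tree (13 taxa).
The first is nested inside the second, so ASV59 shares a more recent common ancestor with ASV44.

ASV44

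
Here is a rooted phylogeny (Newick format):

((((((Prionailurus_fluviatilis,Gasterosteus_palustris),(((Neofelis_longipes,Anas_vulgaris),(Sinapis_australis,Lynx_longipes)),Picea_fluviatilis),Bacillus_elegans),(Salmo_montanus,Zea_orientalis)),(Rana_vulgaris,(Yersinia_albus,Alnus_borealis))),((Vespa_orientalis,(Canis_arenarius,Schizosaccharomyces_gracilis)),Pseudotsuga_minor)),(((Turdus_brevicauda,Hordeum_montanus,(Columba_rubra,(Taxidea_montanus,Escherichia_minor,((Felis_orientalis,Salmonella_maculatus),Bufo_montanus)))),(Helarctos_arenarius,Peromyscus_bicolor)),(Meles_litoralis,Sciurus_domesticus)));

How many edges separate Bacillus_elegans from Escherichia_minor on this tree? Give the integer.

The MRCA of Bacillus_elegans and Escherichia_minor is the root of the tree.
From Bacillus_elegans up to that node: 5 branches. From Escherichia_minor up to the same node: 6 branches. Total: 5 + 6 = 11.

11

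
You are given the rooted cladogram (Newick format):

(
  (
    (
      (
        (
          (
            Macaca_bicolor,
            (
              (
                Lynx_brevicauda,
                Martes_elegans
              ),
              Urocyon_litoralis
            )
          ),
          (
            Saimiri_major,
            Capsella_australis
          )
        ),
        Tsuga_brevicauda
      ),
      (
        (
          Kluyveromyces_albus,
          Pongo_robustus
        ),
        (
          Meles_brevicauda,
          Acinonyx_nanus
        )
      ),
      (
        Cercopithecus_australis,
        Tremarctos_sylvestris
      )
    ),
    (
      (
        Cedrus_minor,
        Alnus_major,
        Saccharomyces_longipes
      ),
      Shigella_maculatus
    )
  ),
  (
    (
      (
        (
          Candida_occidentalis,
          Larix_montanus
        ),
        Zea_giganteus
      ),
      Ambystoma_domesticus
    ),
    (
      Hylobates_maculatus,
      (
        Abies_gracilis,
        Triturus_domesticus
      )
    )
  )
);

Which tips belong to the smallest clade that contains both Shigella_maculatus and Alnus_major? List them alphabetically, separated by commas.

Tracing Shigella_maculatus: it sits inside ((Cedrus_minor,Alnus_major,Saccharomyces_longipes),Shigella_maculatus).
Tracing Alnus_major: it sits inside (Cedrus_minor,Alnus_major,Saccharomyces_longipes).
The smallest clade enclosing both is ((Cedrus_minor,Alnus_major,Saccharomyces_longipes),Shigella_maculatus); the answer is its 4 terminal taxa in alphabetical order.

Alnus_major, Cedrus_minor, Saccharomyces_longipes, Shigella_maculatus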